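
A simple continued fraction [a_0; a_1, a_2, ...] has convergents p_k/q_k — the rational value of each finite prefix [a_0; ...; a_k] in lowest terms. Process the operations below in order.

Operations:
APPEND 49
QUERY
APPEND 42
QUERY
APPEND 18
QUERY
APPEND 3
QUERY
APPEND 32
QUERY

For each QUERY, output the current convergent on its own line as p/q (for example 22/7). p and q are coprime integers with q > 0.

49/1
2059/42
37111/757
113392/2313
3665655/74773

APPEND 49: p_0 = 49·1 + 0 = 49, q_0 = 49·0 + 1 = 1 → 49/1
APPEND 42: p_1 = 42·49 + 1 = 2059, q_1 = 42·1 + 0 = 42 → 2059/42
APPEND 18: p_2 = 18·2059 + 49 = 37111, q_2 = 18·42 + 1 = 757 → 37111/757
APPEND 3: p_3 = 3·37111 + 2059 = 113392, q_3 = 3·757 + 42 = 2313 → 113392/2313
APPEND 32: p_4 = 32·113392 + 37111 = 3665655, q_4 = 32·2313 + 757 = 74773 → 3665655/74773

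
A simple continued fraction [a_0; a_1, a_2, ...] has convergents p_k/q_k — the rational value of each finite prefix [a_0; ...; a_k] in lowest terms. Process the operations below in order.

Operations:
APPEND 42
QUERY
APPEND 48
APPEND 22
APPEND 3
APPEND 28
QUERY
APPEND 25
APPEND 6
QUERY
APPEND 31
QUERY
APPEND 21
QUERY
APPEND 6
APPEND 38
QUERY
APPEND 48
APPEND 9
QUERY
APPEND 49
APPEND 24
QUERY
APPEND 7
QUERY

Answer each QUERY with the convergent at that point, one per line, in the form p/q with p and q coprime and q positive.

APPEND 42: p_0 = 42·1 + 0 = 42, q_0 = 42·0 + 1 = 1 → 42/1
APPEND 48: p_1 = 48·42 + 1 = 2017, q_1 = 48·1 + 0 = 48 → 2017/48
APPEND 22: p_2 = 22·2017 + 42 = 44416, q_2 = 22·48 + 1 = 1057 → 44416/1057
APPEND 3: p_3 = 3·44416 + 2017 = 135265, q_3 = 3·1057 + 48 = 3219 → 135265/3219
APPEND 28: p_4 = 28·135265 + 44416 = 3831836, q_4 = 28·3219 + 1057 = 91189 → 3831836/91189
APPEND 25: p_5 = 25·3831836 + 135265 = 95931165, q_5 = 25·91189 + 3219 = 2282944 → 95931165/2282944
APPEND 6: p_6 = 6·95931165 + 3831836 = 579418826, q_6 = 6·2282944 + 91189 = 13788853 → 579418826/13788853
APPEND 31: p_7 = 31·579418826 + 95931165 = 18057914771, q_7 = 31·13788853 + 2282944 = 429737387 → 18057914771/429737387
APPEND 21: p_8 = 21·18057914771 + 579418826 = 379795629017, q_8 = 21·429737387 + 13788853 = 9038273980 → 379795629017/9038273980
APPEND 6: p_9 = 6·379795629017 + 18057914771 = 2296831688873, q_9 = 6·9038273980 + 429737387 = 54659381267 → 2296831688873/54659381267
APPEND 38: p_10 = 38·2296831688873 + 379795629017 = 87659399806191, q_10 = 38·54659381267 + 9038273980 = 2086094762126 → 87659399806191/2086094762126
APPEND 48: p_11 = 48·87659399806191 + 2296831688873 = 4209948022386041, q_11 = 48·2086094762126 + 54659381267 = 100187207963315 → 4209948022386041/100187207963315
APPEND 9: p_12 = 9·4209948022386041 + 87659399806191 = 37977191601280560, q_12 = 9·100187207963315 + 2086094762126 = 903770966431961 → 37977191601280560/903770966431961
APPEND 49: p_13 = 49·37977191601280560 + 4209948022386041 = 1865092336485133481, q_13 = 49·903770966431961 + 100187207963315 = 44384964563129404 → 1865092336485133481/44384964563129404
APPEND 24: p_14 = 24·1865092336485133481 + 37977191601280560 = 44800193267244484104, q_14 = 24·44384964563129404 + 903770966431961 = 1066142920481537657 → 44800193267244484104/1066142920481537657
APPEND 7: p_15 = 7·44800193267244484104 + 1865092336485133481 = 315466445207196522209, q_15 = 7·1066142920481537657 + 44384964563129404 = 7507385407933893003 → 315466445207196522209/7507385407933893003

42/1
3831836/91189
579418826/13788853
18057914771/429737387
379795629017/9038273980
87659399806191/2086094762126
37977191601280560/903770966431961
44800193267244484104/1066142920481537657
315466445207196522209/7507385407933893003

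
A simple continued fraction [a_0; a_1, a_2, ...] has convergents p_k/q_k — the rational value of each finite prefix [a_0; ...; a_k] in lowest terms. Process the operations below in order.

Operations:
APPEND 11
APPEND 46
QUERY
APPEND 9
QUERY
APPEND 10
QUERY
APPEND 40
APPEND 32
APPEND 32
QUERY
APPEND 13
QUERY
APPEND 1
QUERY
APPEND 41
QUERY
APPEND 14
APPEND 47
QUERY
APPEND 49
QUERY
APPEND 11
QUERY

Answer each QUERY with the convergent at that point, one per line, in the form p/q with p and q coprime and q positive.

507/46
4574/415
46247/4196
1902295254/172595647
24789227077/2249131767
26691522331/2421727414
1119141642648/101539955741
738768844054589/67028652021777
36215368033194264/3285827930174861
399107817209191493/36211135883945248

APPEND 11: p_0 = 11·1 + 0 = 11, q_0 = 11·0 + 1 = 1 → 11/1
APPEND 46: p_1 = 46·11 + 1 = 507, q_1 = 46·1 + 0 = 46 → 507/46
APPEND 9: p_2 = 9·507 + 11 = 4574, q_2 = 9·46 + 1 = 415 → 4574/415
APPEND 10: p_3 = 10·4574 + 507 = 46247, q_3 = 10·415 + 46 = 4196 → 46247/4196
APPEND 40: p_4 = 40·46247 + 4574 = 1854454, q_4 = 40·4196 + 415 = 168255 → 1854454/168255
APPEND 32: p_5 = 32·1854454 + 46247 = 59388775, q_5 = 32·168255 + 4196 = 5388356 → 59388775/5388356
APPEND 32: p_6 = 32·59388775 + 1854454 = 1902295254, q_6 = 32·5388356 + 168255 = 172595647 → 1902295254/172595647
APPEND 13: p_7 = 13·1902295254 + 59388775 = 24789227077, q_7 = 13·172595647 + 5388356 = 2249131767 → 24789227077/2249131767
APPEND 1: p_8 = 1·24789227077 + 1902295254 = 26691522331, q_8 = 1·2249131767 + 172595647 = 2421727414 → 26691522331/2421727414
APPEND 41: p_9 = 41·26691522331 + 24789227077 = 1119141642648, q_9 = 41·2421727414 + 2249131767 = 101539955741 → 1119141642648/101539955741
APPEND 14: p_10 = 14·1119141642648 + 26691522331 = 15694674519403, q_10 = 14·101539955741 + 2421727414 = 1423981107788 → 15694674519403/1423981107788
APPEND 47: p_11 = 47·15694674519403 + 1119141642648 = 738768844054589, q_11 = 47·1423981107788 + 101539955741 = 67028652021777 → 738768844054589/67028652021777
APPEND 49: p_12 = 49·738768844054589 + 15694674519403 = 36215368033194264, q_12 = 49·67028652021777 + 1423981107788 = 3285827930174861 → 36215368033194264/3285827930174861
APPEND 11: p_13 = 11·36215368033194264 + 738768844054589 = 399107817209191493, q_13 = 11·3285827930174861 + 67028652021777 = 36211135883945248 → 399107817209191493/36211135883945248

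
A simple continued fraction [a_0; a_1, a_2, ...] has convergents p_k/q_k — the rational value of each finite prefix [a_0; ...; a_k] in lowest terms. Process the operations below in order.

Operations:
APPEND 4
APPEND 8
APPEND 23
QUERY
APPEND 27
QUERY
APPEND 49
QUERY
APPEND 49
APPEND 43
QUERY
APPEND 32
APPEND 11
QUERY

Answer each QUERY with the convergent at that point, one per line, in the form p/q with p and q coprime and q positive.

763/185
20634/5003
1011829/245332
2133822794/517374985
753785049087/182765658686

APPEND 4: p_0 = 4·1 + 0 = 4, q_0 = 4·0 + 1 = 1 → 4/1
APPEND 8: p_1 = 8·4 + 1 = 33, q_1 = 8·1 + 0 = 8 → 33/8
APPEND 23: p_2 = 23·33 + 4 = 763, q_2 = 23·8 + 1 = 185 → 763/185
APPEND 27: p_3 = 27·763 + 33 = 20634, q_3 = 27·185 + 8 = 5003 → 20634/5003
APPEND 49: p_4 = 49·20634 + 763 = 1011829, q_4 = 49·5003 + 185 = 245332 → 1011829/245332
APPEND 49: p_5 = 49·1011829 + 20634 = 49600255, q_5 = 49·245332 + 5003 = 12026271 → 49600255/12026271
APPEND 43: p_6 = 43·49600255 + 1011829 = 2133822794, q_6 = 43·12026271 + 245332 = 517374985 → 2133822794/517374985
APPEND 32: p_7 = 32·2133822794 + 49600255 = 68331929663, q_7 = 32·517374985 + 12026271 = 16568025791 → 68331929663/16568025791
APPEND 11: p_8 = 11·68331929663 + 2133822794 = 753785049087, q_8 = 11·16568025791 + 517374985 = 182765658686 → 753785049087/182765658686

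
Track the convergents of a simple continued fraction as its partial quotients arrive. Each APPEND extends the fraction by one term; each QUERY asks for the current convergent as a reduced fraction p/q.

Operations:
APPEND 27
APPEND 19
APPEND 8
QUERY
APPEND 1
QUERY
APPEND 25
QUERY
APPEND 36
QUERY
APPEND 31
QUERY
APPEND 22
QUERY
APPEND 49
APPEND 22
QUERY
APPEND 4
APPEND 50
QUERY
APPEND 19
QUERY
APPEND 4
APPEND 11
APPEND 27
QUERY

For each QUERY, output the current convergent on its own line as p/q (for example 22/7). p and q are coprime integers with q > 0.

APPEND 27: p_0 = 27·1 + 0 = 27, q_0 = 27·0 + 1 = 1 → 27/1
APPEND 19: p_1 = 19·27 + 1 = 514, q_1 = 19·1 + 0 = 19 → 514/19
APPEND 8: p_2 = 8·514 + 27 = 4139, q_2 = 8·19 + 1 = 153 → 4139/153
APPEND 1: p_3 = 1·4139 + 514 = 4653, q_3 = 1·153 + 19 = 172 → 4653/172
APPEND 25: p_4 = 25·4653 + 4139 = 120464, q_4 = 25·172 + 153 = 4453 → 120464/4453
APPEND 36: p_5 = 36·120464 + 4653 = 4341357, q_5 = 36·4453 + 172 = 160480 → 4341357/160480
APPEND 31: p_6 = 31·4341357 + 120464 = 134702531, q_6 = 31·160480 + 4453 = 4979333 → 134702531/4979333
APPEND 22: p_7 = 22·134702531 + 4341357 = 2967797039, q_7 = 22·4979333 + 160480 = 109705806 → 2967797039/109705806
APPEND 49: p_8 = 49·2967797039 + 134702531 = 145556757442, q_8 = 49·109705806 + 4979333 = 5380563827 → 145556757442/5380563827
APPEND 22: p_9 = 22·145556757442 + 2967797039 = 3205216460763, q_9 = 22·5380563827 + 109705806 = 118482110000 → 3205216460763/118482110000
APPEND 4: p_10 = 4·3205216460763 + 145556757442 = 12966422600494, q_10 = 4·118482110000 + 5380563827 = 479309003827 → 12966422600494/479309003827
APPEND 50: p_11 = 50·12966422600494 + 3205216460763 = 651526346485463, q_11 = 50·479309003827 + 118482110000 = 24083932301350 → 651526346485463/24083932301350
APPEND 19: p_12 = 19·651526346485463 + 12966422600494 = 12391967005824291, q_12 = 19·24083932301350 + 479309003827 = 458074022729477 → 12391967005824291/458074022729477
APPEND 4: p_13 = 4·12391967005824291 + 651526346485463 = 50219394369782627, q_13 = 4·458074022729477 + 24083932301350 = 1856380023219258 → 50219394369782627/1856380023219258
APPEND 11: p_14 = 11·50219394369782627 + 12391967005824291 = 564805305073433188, q_14 = 11·1856380023219258 + 458074022729477 = 20878254278141315 → 564805305073433188/20878254278141315
APPEND 27: p_15 = 27·564805305073433188 + 50219394369782627 = 15299962631352478703, q_15 = 27·20878254278141315 + 1856380023219258 = 565569245533034763 → 15299962631352478703/565569245533034763

4139/153
4653/172
120464/4453
4341357/160480
134702531/4979333
2967797039/109705806
3205216460763/118482110000
651526346485463/24083932301350
12391967005824291/458074022729477
15299962631352478703/565569245533034763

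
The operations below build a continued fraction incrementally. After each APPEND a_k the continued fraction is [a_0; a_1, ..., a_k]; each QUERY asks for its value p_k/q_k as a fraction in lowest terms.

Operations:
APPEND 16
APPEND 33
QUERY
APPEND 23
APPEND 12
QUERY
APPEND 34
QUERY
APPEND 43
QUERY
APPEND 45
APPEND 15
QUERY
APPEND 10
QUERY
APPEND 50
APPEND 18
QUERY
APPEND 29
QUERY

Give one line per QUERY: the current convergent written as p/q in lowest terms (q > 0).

APPEND 16: p_0 = 16·1 + 0 = 16, q_0 = 16·0 + 1 = 1 → 16/1
APPEND 33: p_1 = 33·16 + 1 = 529, q_1 = 33·1 + 0 = 33 → 529/33
APPEND 23: p_2 = 23·529 + 16 = 12183, q_2 = 23·33 + 1 = 760 → 12183/760
APPEND 12: p_3 = 12·12183 + 529 = 146725, q_3 = 12·760 + 33 = 9153 → 146725/9153
APPEND 34: p_4 = 34·146725 + 12183 = 5000833, q_4 = 34·9153 + 760 = 311962 → 5000833/311962
APPEND 43: p_5 = 43·5000833 + 146725 = 215182544, q_5 = 43·311962 + 9153 = 13423519 → 215182544/13423519
APPEND 45: p_6 = 45·215182544 + 5000833 = 9688215313, q_6 = 45·13423519 + 311962 = 604370317 → 9688215313/604370317
APPEND 15: p_7 = 15·9688215313 + 215182544 = 145538412239, q_7 = 15·604370317 + 13423519 = 9078978274 → 145538412239/9078978274
APPEND 10: p_8 = 10·145538412239 + 9688215313 = 1465072337703, q_8 = 10·9078978274 + 604370317 = 91394153057 → 1465072337703/91394153057
APPEND 50: p_9 = 50·1465072337703 + 145538412239 = 73399155297389, q_9 = 50·91394153057 + 9078978274 = 4578786631124 → 73399155297389/4578786631124
APPEND 18: p_10 = 18·73399155297389 + 1465072337703 = 1322649867690705, q_10 = 18·4578786631124 + 91394153057 = 82509553513289 → 1322649867690705/82509553513289
APPEND 29: p_11 = 29·1322649867690705 + 73399155297389 = 38430245318327834, q_11 = 29·82509553513289 + 4578786631124 = 2397355838516505 → 38430245318327834/2397355838516505

529/33
146725/9153
5000833/311962
215182544/13423519
145538412239/9078978274
1465072337703/91394153057
1322649867690705/82509553513289
38430245318327834/2397355838516505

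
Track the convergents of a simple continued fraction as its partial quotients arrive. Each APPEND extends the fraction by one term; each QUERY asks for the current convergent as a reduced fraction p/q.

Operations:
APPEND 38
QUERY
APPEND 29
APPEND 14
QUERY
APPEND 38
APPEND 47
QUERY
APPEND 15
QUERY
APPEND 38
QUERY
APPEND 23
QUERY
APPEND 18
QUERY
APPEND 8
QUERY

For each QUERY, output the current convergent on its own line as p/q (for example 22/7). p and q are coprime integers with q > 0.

APPEND 38: p_0 = 38·1 + 0 = 38, q_0 = 38·0 + 1 = 1 → 38/1
APPEND 29: p_1 = 29·38 + 1 = 1103, q_1 = 29·1 + 0 = 29 → 1103/29
APPEND 14: p_2 = 14·1103 + 38 = 15480, q_2 = 14·29 + 1 = 407 → 15480/407
APPEND 38: p_3 = 38·15480 + 1103 = 589343, q_3 = 38·407 + 29 = 15495 → 589343/15495
APPEND 47: p_4 = 47·589343 + 15480 = 27714601, q_4 = 47·15495 + 407 = 728672 → 27714601/728672
APPEND 15: p_5 = 15·27714601 + 589343 = 416308358, q_5 = 15·728672 + 15495 = 10945575 → 416308358/10945575
APPEND 38: p_6 = 38·416308358 + 27714601 = 15847432205, q_6 = 38·10945575 + 728672 = 416660522 → 15847432205/416660522
APPEND 23: p_7 = 23·15847432205 + 416308358 = 364907249073, q_7 = 23·416660522 + 10945575 = 9594137581 → 364907249073/9594137581
APPEND 18: p_8 = 18·364907249073 + 15847432205 = 6584177915519, q_8 = 18·9594137581 + 416660522 = 173111136980 → 6584177915519/173111136980
APPEND 8: p_9 = 8·6584177915519 + 364907249073 = 53038330573225, q_9 = 8·173111136980 + 9594137581 = 1394483233421 → 53038330573225/1394483233421

38/1
15480/407
27714601/728672
416308358/10945575
15847432205/416660522
364907249073/9594137581
6584177915519/173111136980
53038330573225/1394483233421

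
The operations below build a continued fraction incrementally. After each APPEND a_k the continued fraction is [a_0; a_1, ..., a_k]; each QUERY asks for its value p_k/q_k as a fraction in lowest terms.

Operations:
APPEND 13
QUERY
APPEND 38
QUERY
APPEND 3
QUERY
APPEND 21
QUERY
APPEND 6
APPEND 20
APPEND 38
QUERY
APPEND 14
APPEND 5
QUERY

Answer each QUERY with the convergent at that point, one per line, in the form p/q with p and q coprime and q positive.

APPEND 13: p_0 = 13·1 + 0 = 13, q_0 = 13·0 + 1 = 1 → 13/1
APPEND 38: p_1 = 38·13 + 1 = 495, q_1 = 38·1 + 0 = 38 → 495/38
APPEND 3: p_2 = 3·495 + 13 = 1498, q_2 = 3·38 + 1 = 115 → 1498/115
APPEND 21: p_3 = 21·1498 + 495 = 31953, q_3 = 21·115 + 38 = 2453 → 31953/2453
APPEND 6: p_4 = 6·31953 + 1498 = 193216, q_4 = 6·2453 + 115 = 14833 → 193216/14833
APPEND 20: p_5 = 20·193216 + 31953 = 3896273, q_5 = 20·14833 + 2453 = 299113 → 3896273/299113
APPEND 38: p_6 = 38·3896273 + 193216 = 148251590, q_6 = 38·299113 + 14833 = 11381127 → 148251590/11381127
APPEND 14: p_7 = 14·148251590 + 3896273 = 2079418533, q_7 = 14·11381127 + 299113 = 159634891 → 2079418533/159634891
APPEND 5: p_8 = 5·2079418533 + 148251590 = 10545344255, q_8 = 5·159634891 + 11381127 = 809555582 → 10545344255/809555582

13/1
495/38
1498/115
31953/2453
148251590/11381127
10545344255/809555582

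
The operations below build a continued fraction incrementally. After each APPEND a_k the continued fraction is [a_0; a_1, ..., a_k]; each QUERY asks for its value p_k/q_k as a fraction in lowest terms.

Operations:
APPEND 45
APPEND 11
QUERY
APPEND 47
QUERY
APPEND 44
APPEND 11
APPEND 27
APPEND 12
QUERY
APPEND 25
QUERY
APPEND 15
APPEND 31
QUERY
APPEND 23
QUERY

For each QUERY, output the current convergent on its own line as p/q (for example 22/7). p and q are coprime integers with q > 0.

APPEND 45: p_0 = 45·1 + 0 = 45, q_0 = 45·0 + 1 = 1 → 45/1
APPEND 11: p_1 = 11·45 + 1 = 496, q_1 = 11·1 + 0 = 11 → 496/11
APPEND 47: p_2 = 47·496 + 45 = 23357, q_2 = 47·11 + 1 = 518 → 23357/518
APPEND 44: p_3 = 44·23357 + 496 = 1028204, q_3 = 44·518 + 11 = 22803 → 1028204/22803
APPEND 11: p_4 = 11·1028204 + 23357 = 11333601, q_4 = 11·22803 + 518 = 251351 → 11333601/251351
APPEND 27: p_5 = 27·11333601 + 1028204 = 307035431, q_5 = 27·251351 + 22803 = 6809280 → 307035431/6809280
APPEND 12: p_6 = 12·307035431 + 11333601 = 3695758773, q_6 = 12·6809280 + 251351 = 81962711 → 3695758773/81962711
APPEND 25: p_7 = 25·3695758773 + 307035431 = 92701004756, q_7 = 25·81962711 + 6809280 = 2055877055 → 92701004756/2055877055
APPEND 15: p_8 = 15·92701004756 + 3695758773 = 1394210830113, q_8 = 15·2055877055 + 81962711 = 30920118536 → 1394210830113/30920118536
APPEND 31: p_9 = 31·1394210830113 + 92701004756 = 43313236738259, q_9 = 31·30920118536 + 2055877055 = 960579551671 → 43313236738259/960579551671
APPEND 23: p_10 = 23·43313236738259 + 1394210830113 = 997598655810070, q_10 = 23·960579551671 + 30920118536 = 22124249806969 → 997598655810070/22124249806969

496/11
23357/518
3695758773/81962711
92701004756/2055877055
43313236738259/960579551671
997598655810070/22124249806969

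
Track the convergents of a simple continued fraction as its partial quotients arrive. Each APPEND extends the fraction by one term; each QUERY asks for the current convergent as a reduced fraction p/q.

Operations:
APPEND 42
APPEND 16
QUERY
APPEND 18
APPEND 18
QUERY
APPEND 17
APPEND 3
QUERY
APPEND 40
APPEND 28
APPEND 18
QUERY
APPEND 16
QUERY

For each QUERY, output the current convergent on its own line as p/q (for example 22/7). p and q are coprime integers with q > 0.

673/16
219481/5218
11449480/272203
233375969805/5548342729
3746955197284/89081115087

APPEND 42: p_0 = 42·1 + 0 = 42, q_0 = 42·0 + 1 = 1 → 42/1
APPEND 16: p_1 = 16·42 + 1 = 673, q_1 = 16·1 + 0 = 16 → 673/16
APPEND 18: p_2 = 18·673 + 42 = 12156, q_2 = 18·16 + 1 = 289 → 12156/289
APPEND 18: p_3 = 18·12156 + 673 = 219481, q_3 = 18·289 + 16 = 5218 → 219481/5218
APPEND 17: p_4 = 17·219481 + 12156 = 3743333, q_4 = 17·5218 + 289 = 88995 → 3743333/88995
APPEND 3: p_5 = 3·3743333 + 219481 = 11449480, q_5 = 3·88995 + 5218 = 272203 → 11449480/272203
APPEND 40: p_6 = 40·11449480 + 3743333 = 461722533, q_6 = 40·272203 + 88995 = 10977115 → 461722533/10977115
APPEND 28: p_7 = 28·461722533 + 11449480 = 12939680404, q_7 = 28·10977115 + 272203 = 307631423 → 12939680404/307631423
APPEND 18: p_8 = 18·12939680404 + 461722533 = 233375969805, q_8 = 18·307631423 + 10977115 = 5548342729 → 233375969805/5548342729
APPEND 16: p_9 = 16·233375969805 + 12939680404 = 3746955197284, q_9 = 16·5548342729 + 307631423 = 89081115087 → 3746955197284/89081115087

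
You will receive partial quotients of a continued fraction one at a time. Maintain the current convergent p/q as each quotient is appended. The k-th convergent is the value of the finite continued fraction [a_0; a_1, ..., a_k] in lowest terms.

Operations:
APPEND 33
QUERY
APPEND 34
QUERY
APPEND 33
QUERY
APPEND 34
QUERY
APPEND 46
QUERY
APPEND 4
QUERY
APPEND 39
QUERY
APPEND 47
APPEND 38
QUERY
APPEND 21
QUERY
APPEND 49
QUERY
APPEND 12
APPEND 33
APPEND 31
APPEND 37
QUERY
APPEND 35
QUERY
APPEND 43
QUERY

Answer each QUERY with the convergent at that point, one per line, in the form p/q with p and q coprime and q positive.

APPEND 33: p_0 = 33·1 + 0 = 33, q_0 = 33·0 + 1 = 1 → 33/1
APPEND 34: p_1 = 34·33 + 1 = 1123, q_1 = 34·1 + 0 = 34 → 1123/34
APPEND 33: p_2 = 33·1123 + 33 = 37092, q_2 = 33·34 + 1 = 1123 → 37092/1123
APPEND 34: p_3 = 34·37092 + 1123 = 1262251, q_3 = 34·1123 + 34 = 38216 → 1262251/38216
APPEND 46: p_4 = 46·1262251 + 37092 = 58100638, q_4 = 46·38216 + 1123 = 1759059 → 58100638/1759059
APPEND 4: p_5 = 4·58100638 + 1262251 = 233664803, q_5 = 4·1759059 + 38216 = 7074452 → 233664803/7074452
APPEND 39: p_6 = 39·233664803 + 58100638 = 9171027955, q_6 = 39·7074452 + 1759059 = 277662687 → 9171027955/277662687
APPEND 47: p_7 = 47·9171027955 + 233664803 = 431271978688, q_7 = 47·277662687 + 7074452 = 13057220741 → 431271978688/13057220741
APPEND 38: p_8 = 38·431271978688 + 9171027955 = 16397506218099, q_8 = 38·13057220741 + 277662687 = 496452050845 → 16397506218099/496452050845
APPEND 21: p_9 = 21·16397506218099 + 431271978688 = 344778902558767, q_9 = 21·496452050845 + 13057220741 = 10438550288486 → 344778902558767/10438550288486
APPEND 49: p_10 = 49·344778902558767 + 16397506218099 = 16910563731597682, q_10 = 49·10438550288486 + 496452050845 = 511985416186659 → 16910563731597682/511985416186659
APPEND 12: p_11 = 12·16910563731597682 + 344778902558767 = 203271543681730951, q_11 = 12·511985416186659 + 10438550288486 = 6154263544528394 → 203271543681730951/6154263544528394
APPEND 33: p_12 = 33·203271543681730951 + 16910563731597682 = 6724871505228719065, q_12 = 33·6154263544528394 + 511985416186659 = 203602682385623661 → 6724871505228719065/203602682385623661
APPEND 31: p_13 = 31·6724871505228719065 + 203271543681730951 = 208674288205772021966, q_13 = 31·203602682385623661 + 6154263544528394 = 6317837417498861885 → 208674288205772021966/6317837417498861885
APPEND 37: p_14 = 37·208674288205772021966 + 6724871505228719065 = 7727673535118793531807, q_14 = 37·6317837417498861885 + 203602682385623661 = 233963587129843513406 → 7727673535118793531807/233963587129843513406
APPEND 35: p_15 = 35·7727673535118793531807 + 208674288205772021966 = 270677248017363545635211, q_15 = 35·233963587129843513406 + 6317837417498861885 = 8195043386962021831095 → 270677248017363545635211/8195043386962021831095
APPEND 43: p_16 = 43·270677248017363545635211 + 7727673535118793531807 = 11646849338281751255845880, q_16 = 43·8195043386962021831095 + 233963587129843513406 = 352620829226496782250491 → 11646849338281751255845880/352620829226496782250491

33/1
1123/34
37092/1123
1262251/38216
58100638/1759059
233664803/7074452
9171027955/277662687
16397506218099/496452050845
344778902558767/10438550288486
16910563731597682/511985416186659
7727673535118793531807/233963587129843513406
270677248017363545635211/8195043386962021831095
11646849338281751255845880/352620829226496782250491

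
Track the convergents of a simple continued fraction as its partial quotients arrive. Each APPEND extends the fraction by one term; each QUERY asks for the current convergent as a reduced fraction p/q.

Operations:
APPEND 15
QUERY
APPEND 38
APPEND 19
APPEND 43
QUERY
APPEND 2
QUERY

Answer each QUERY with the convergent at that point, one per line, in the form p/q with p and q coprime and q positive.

15/1
467723/31127
946310/62977

APPEND 15: p_0 = 15·1 + 0 = 15, q_0 = 15·0 + 1 = 1 → 15/1
APPEND 38: p_1 = 38·15 + 1 = 571, q_1 = 38·1 + 0 = 38 → 571/38
APPEND 19: p_2 = 19·571 + 15 = 10864, q_2 = 19·38 + 1 = 723 → 10864/723
APPEND 43: p_3 = 43·10864 + 571 = 467723, q_3 = 43·723 + 38 = 31127 → 467723/31127
APPEND 2: p_4 = 2·467723 + 10864 = 946310, q_4 = 2·31127 + 723 = 62977 → 946310/62977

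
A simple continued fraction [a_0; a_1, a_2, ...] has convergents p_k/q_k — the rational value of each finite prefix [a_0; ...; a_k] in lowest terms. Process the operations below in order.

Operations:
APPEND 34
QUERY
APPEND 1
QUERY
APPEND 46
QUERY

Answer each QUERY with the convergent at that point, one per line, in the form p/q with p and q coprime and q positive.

34/1
35/1
1644/47

APPEND 34: p_0 = 34·1 + 0 = 34, q_0 = 34·0 + 1 = 1 → 34/1
APPEND 1: p_1 = 1·34 + 1 = 35, q_1 = 1·1 + 0 = 1 → 35/1
APPEND 46: p_2 = 46·35 + 34 = 1644, q_2 = 46·1 + 1 = 47 → 1644/47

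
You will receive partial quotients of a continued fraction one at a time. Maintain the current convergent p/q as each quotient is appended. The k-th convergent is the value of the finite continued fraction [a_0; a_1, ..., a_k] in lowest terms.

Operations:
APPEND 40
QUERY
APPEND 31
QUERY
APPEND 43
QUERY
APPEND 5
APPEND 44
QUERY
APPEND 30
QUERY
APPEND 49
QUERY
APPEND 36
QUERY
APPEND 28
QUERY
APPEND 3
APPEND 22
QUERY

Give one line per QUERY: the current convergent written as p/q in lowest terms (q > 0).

40/1
1241/31
53403/1334
11856667/296178
355968266/8892041
17454301701/436006187
628710829502/15705114773
17621357527757/440179219831
1194462592608763/29837520253683

APPEND 40: p_0 = 40·1 + 0 = 40, q_0 = 40·0 + 1 = 1 → 40/1
APPEND 31: p_1 = 31·40 + 1 = 1241, q_1 = 31·1 + 0 = 31 → 1241/31
APPEND 43: p_2 = 43·1241 + 40 = 53403, q_2 = 43·31 + 1 = 1334 → 53403/1334
APPEND 5: p_3 = 5·53403 + 1241 = 268256, q_3 = 5·1334 + 31 = 6701 → 268256/6701
APPEND 44: p_4 = 44·268256 + 53403 = 11856667, q_4 = 44·6701 + 1334 = 296178 → 11856667/296178
APPEND 30: p_5 = 30·11856667 + 268256 = 355968266, q_5 = 30·296178 + 6701 = 8892041 → 355968266/8892041
APPEND 49: p_6 = 49·355968266 + 11856667 = 17454301701, q_6 = 49·8892041 + 296178 = 436006187 → 17454301701/436006187
APPEND 36: p_7 = 36·17454301701 + 355968266 = 628710829502, q_7 = 36·436006187 + 8892041 = 15705114773 → 628710829502/15705114773
APPEND 28: p_8 = 28·628710829502 + 17454301701 = 17621357527757, q_8 = 28·15705114773 + 436006187 = 440179219831 → 17621357527757/440179219831
APPEND 3: p_9 = 3·17621357527757 + 628710829502 = 53492783412773, q_9 = 3·440179219831 + 15705114773 = 1336242774266 → 53492783412773/1336242774266
APPEND 22: p_10 = 22·53492783412773 + 17621357527757 = 1194462592608763, q_10 = 22·1336242774266 + 440179219831 = 29837520253683 → 1194462592608763/29837520253683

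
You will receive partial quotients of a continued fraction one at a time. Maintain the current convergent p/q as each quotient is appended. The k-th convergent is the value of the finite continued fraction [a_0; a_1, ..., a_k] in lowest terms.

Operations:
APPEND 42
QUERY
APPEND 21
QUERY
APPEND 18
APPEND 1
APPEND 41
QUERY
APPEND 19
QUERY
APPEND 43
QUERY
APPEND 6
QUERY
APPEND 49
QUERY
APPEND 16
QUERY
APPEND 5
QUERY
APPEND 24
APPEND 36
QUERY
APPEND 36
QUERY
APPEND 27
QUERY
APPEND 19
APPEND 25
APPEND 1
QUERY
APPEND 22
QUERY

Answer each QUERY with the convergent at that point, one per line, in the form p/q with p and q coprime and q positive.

APPEND 42: p_0 = 42·1 + 0 = 42, q_0 = 42·0 + 1 = 1 → 42/1
APPEND 21: p_1 = 21·42 + 1 = 883, q_1 = 21·1 + 0 = 21 → 883/21
APPEND 18: p_2 = 18·883 + 42 = 15936, q_2 = 18·21 + 1 = 379 → 15936/379
APPEND 1: p_3 = 1·15936 + 883 = 16819, q_3 = 1·379 + 21 = 400 → 16819/400
APPEND 41: p_4 = 41·16819 + 15936 = 705515, q_4 = 41·400 + 379 = 16779 → 705515/16779
APPEND 19: p_5 = 19·705515 + 16819 = 13421604, q_5 = 19·16779 + 400 = 319201 → 13421604/319201
APPEND 43: p_6 = 43·13421604 + 705515 = 577834487, q_6 = 43·319201 + 16779 = 13742422 → 577834487/13742422
APPEND 6: p_7 = 6·577834487 + 13421604 = 3480428526, q_7 = 6·13742422 + 319201 = 82773733 → 3480428526/82773733
APPEND 49: p_8 = 49·3480428526 + 577834487 = 171118832261, q_8 = 49·82773733 + 13742422 = 4069655339 → 171118832261/4069655339
APPEND 16: p_9 = 16·171118832261 + 3480428526 = 2741381744702, q_9 = 16·4069655339 + 82773733 = 65197259157 → 2741381744702/65197259157
APPEND 5: p_10 = 5·2741381744702 + 171118832261 = 13878027555771, q_10 = 5·65197259157 + 4069655339 = 330055951124 → 13878027555771/330055951124
APPEND 24: p_11 = 24·13878027555771 + 2741381744702 = 335814043083206, q_11 = 24·330055951124 + 65197259157 = 7986540086133 → 335814043083206/7986540086133
APPEND 36: p_12 = 36·335814043083206 + 13878027555771 = 12103183578551187, q_12 = 36·7986540086133 + 330055951124 = 287845499051912 → 12103183578551187/287845499051912
APPEND 36: p_13 = 36·12103183578551187 + 335814043083206 = 436050422870925938, q_13 = 36·287845499051912 + 7986540086133 = 10370424505954965 → 436050422870925938/10370424505954965
APPEND 27: p_14 = 27·436050422870925938 + 12103183578551187 = 11785464601093551513, q_14 = 27·10370424505954965 + 287845499051912 = 280289307159835967 → 11785464601093551513/280289307159835967
APPEND 19: p_15 = 19·11785464601093551513 + 436050422870925938 = 224359877843648404685, q_15 = 19·280289307159835967 + 10370424505954965 = 5335867260542838338 → 224359877843648404685/5335867260542838338
APPEND 25: p_16 = 25·224359877843648404685 + 11785464601093551513 = 5620782410692303668638, q_16 = 25·5335867260542838338 + 280289307159835967 = 133676970820730794417 → 5620782410692303668638/133676970820730794417
APPEND 1: p_17 = 1·5620782410692303668638 + 224359877843648404685 = 5845142288535952073323, q_17 = 1·133676970820730794417 + 5335867260542838338 = 139012838081273632755 → 5845142288535952073323/139012838081273632755
APPEND 22: p_18 = 22·5845142288535952073323 + 5620782410692303668638 = 134213912758483249281744, q_18 = 22·139012838081273632755 + 133676970820730794417 = 3191959408608750715027 → 134213912758483249281744/3191959408608750715027

42/1
883/21
705515/16779
13421604/319201
577834487/13742422
3480428526/82773733
171118832261/4069655339
2741381744702/65197259157
13878027555771/330055951124
12103183578551187/287845499051912
436050422870925938/10370424505954965
11785464601093551513/280289307159835967
5845142288535952073323/139012838081273632755
134213912758483249281744/3191959408608750715027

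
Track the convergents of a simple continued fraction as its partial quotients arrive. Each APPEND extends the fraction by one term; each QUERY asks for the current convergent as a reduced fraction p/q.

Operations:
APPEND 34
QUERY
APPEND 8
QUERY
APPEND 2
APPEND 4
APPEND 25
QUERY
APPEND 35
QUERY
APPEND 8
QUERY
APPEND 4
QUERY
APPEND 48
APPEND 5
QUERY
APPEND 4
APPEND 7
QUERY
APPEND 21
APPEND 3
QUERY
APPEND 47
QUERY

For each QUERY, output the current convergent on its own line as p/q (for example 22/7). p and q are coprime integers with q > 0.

34/1
273/8
65405/1917
2291768/67171
18399549/539285
75889964/2224311
18381479069/538755376
558690717748/16375049395
35987767038163/1054790144431
1703234742900466/49921275153269

APPEND 34: p_0 = 34·1 + 0 = 34, q_0 = 34·0 + 1 = 1 → 34/1
APPEND 8: p_1 = 8·34 + 1 = 273, q_1 = 8·1 + 0 = 8 → 273/8
APPEND 2: p_2 = 2·273 + 34 = 580, q_2 = 2·8 + 1 = 17 → 580/17
APPEND 4: p_3 = 4·580 + 273 = 2593, q_3 = 4·17 + 8 = 76 → 2593/76
APPEND 25: p_4 = 25·2593 + 580 = 65405, q_4 = 25·76 + 17 = 1917 → 65405/1917
APPEND 35: p_5 = 35·65405 + 2593 = 2291768, q_5 = 35·1917 + 76 = 67171 → 2291768/67171
APPEND 8: p_6 = 8·2291768 + 65405 = 18399549, q_6 = 8·67171 + 1917 = 539285 → 18399549/539285
APPEND 4: p_7 = 4·18399549 + 2291768 = 75889964, q_7 = 4·539285 + 67171 = 2224311 → 75889964/2224311
APPEND 48: p_8 = 48·75889964 + 18399549 = 3661117821, q_8 = 48·2224311 + 539285 = 107306213 → 3661117821/107306213
APPEND 5: p_9 = 5·3661117821 + 75889964 = 18381479069, q_9 = 5·107306213 + 2224311 = 538755376 → 18381479069/538755376
APPEND 4: p_10 = 4·18381479069 + 3661117821 = 77187034097, q_10 = 4·538755376 + 107306213 = 2262327717 → 77187034097/2262327717
APPEND 7: p_11 = 7·77187034097 + 18381479069 = 558690717748, q_11 = 7·2262327717 + 538755376 = 16375049395 → 558690717748/16375049395
APPEND 21: p_12 = 21·558690717748 + 77187034097 = 11809692106805, q_12 = 21·16375049395 + 2262327717 = 346138365012 → 11809692106805/346138365012
APPEND 3: p_13 = 3·11809692106805 + 558690717748 = 35987767038163, q_13 = 3·346138365012 + 16375049395 = 1054790144431 → 35987767038163/1054790144431
APPEND 47: p_14 = 47·35987767038163 + 11809692106805 = 1703234742900466, q_14 = 47·1054790144431 + 346138365012 = 49921275153269 → 1703234742900466/49921275153269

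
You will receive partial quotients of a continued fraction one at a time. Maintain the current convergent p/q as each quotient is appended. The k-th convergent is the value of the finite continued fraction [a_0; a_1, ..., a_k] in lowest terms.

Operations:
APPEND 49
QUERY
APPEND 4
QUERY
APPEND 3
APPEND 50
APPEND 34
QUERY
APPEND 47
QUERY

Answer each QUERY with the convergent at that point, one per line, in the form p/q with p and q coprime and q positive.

APPEND 49: p_0 = 49·1 + 0 = 49, q_0 = 49·0 + 1 = 1 → 49/1
APPEND 4: p_1 = 4·49 + 1 = 197, q_1 = 4·1 + 0 = 4 → 197/4
APPEND 3: p_2 = 3·197 + 49 = 640, q_2 = 3·4 + 1 = 13 → 640/13
APPEND 50: p_3 = 50·640 + 197 = 32197, q_3 = 50·13 + 4 = 654 → 32197/654
APPEND 34: p_4 = 34·32197 + 640 = 1095338, q_4 = 34·654 + 13 = 22249 → 1095338/22249
APPEND 47: p_5 = 47·1095338 + 32197 = 51513083, q_5 = 47·22249 + 654 = 1046357 → 51513083/1046357

49/1
197/4
1095338/22249
51513083/1046357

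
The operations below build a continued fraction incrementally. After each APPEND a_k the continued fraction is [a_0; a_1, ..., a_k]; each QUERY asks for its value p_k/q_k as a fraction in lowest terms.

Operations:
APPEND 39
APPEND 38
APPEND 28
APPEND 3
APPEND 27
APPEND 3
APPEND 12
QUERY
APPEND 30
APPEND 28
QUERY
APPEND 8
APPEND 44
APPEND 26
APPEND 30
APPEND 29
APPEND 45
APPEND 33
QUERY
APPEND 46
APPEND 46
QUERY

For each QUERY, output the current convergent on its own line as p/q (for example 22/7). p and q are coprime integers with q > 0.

129097723/3307968
108864367247/2789513516
1302756598819860086453/33381511621896960920
2759750462331191327406619/70715160618106220224542

APPEND 39: p_0 = 39·1 + 0 = 39, q_0 = 39·0 + 1 = 1 → 39/1
APPEND 38: p_1 = 38·39 + 1 = 1483, q_1 = 38·1 + 0 = 38 → 1483/38
APPEND 28: p_2 = 28·1483 + 39 = 41563, q_2 = 28·38 + 1 = 1065 → 41563/1065
APPEND 3: p_3 = 3·41563 + 1483 = 126172, q_3 = 3·1065 + 38 = 3233 → 126172/3233
APPEND 27: p_4 = 27·126172 + 41563 = 3448207, q_4 = 27·3233 + 1065 = 88356 → 3448207/88356
APPEND 3: p_5 = 3·3448207 + 126172 = 10470793, q_5 = 3·88356 + 3233 = 268301 → 10470793/268301
APPEND 12: p_6 = 12·10470793 + 3448207 = 129097723, q_6 = 12·268301 + 88356 = 3307968 → 129097723/3307968
APPEND 30: p_7 = 30·129097723 + 10470793 = 3883402483, q_7 = 30·3307968 + 268301 = 99507341 → 3883402483/99507341
APPEND 28: p_8 = 28·3883402483 + 129097723 = 108864367247, q_8 = 28·99507341 + 3307968 = 2789513516 → 108864367247/2789513516
APPEND 8: p_9 = 8·108864367247 + 3883402483 = 874798340459, q_9 = 8·2789513516 + 99507341 = 22415615469 → 874798340459/22415615469
APPEND 44: p_10 = 44·874798340459 + 108864367247 = 38599991347443, q_10 = 44·22415615469 + 2789513516 = 989076594152 → 38599991347443/989076594152
APPEND 26: p_11 = 26·38599991347443 + 874798340459 = 1004474573373977, q_11 = 26·989076594152 + 22415615469 = 25738407063421 → 1004474573373977/25738407063421
APPEND 30: p_12 = 30·1004474573373977 + 38599991347443 = 30172837192566753, q_12 = 30·25738407063421 + 989076594152 = 773141288496782 → 30172837192566753/773141288496782
APPEND 29: p_13 = 29·30172837192566753 + 1004474573373977 = 876016753157809814, q_13 = 29·773141288496782 + 25738407063421 = 22446835773470099 → 876016753157809814/22446835773470099
APPEND 45: p_14 = 45·876016753157809814 + 30172837192566753 = 39450926729294008383, q_14 = 45·22446835773470099 + 773141288496782 = 1010880751094651237 → 39450926729294008383/1010880751094651237
APPEND 33: p_15 = 33·39450926729294008383 + 876016753157809814 = 1302756598819860086453, q_15 = 33·1010880751094651237 + 22446835773470099 = 33381511621896960920 → 1302756598819860086453/33381511621896960920
APPEND 46: p_16 = 46·1302756598819860086453 + 39450926729294008383 = 59966254472442857985221, q_16 = 46·33381511621896960920 + 1010880751094651237 = 1536560415358354853557 → 59966254472442857985221/1536560415358354853557
APPEND 46: p_17 = 46·59966254472442857985221 + 1302756598819860086453 = 2759750462331191327406619, q_17 = 46·1536560415358354853557 + 33381511621896960920 = 70715160618106220224542 → 2759750462331191327406619/70715160618106220224542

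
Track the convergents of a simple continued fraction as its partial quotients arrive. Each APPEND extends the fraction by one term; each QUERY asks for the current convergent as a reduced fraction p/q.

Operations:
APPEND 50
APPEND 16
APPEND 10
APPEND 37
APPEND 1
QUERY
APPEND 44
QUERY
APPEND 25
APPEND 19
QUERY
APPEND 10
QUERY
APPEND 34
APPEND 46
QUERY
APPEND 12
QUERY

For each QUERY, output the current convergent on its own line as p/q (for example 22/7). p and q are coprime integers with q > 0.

307081/6134
13810585/275869
6579672999/131430190
66142301696/1321204759
103815367112194/2073731236575
1248039823276991/24929827230896

APPEND 50: p_0 = 50·1 + 0 = 50, q_0 = 50·0 + 1 = 1 → 50/1
APPEND 16: p_1 = 16·50 + 1 = 801, q_1 = 16·1 + 0 = 16 → 801/16
APPEND 10: p_2 = 10·801 + 50 = 8060, q_2 = 10·16 + 1 = 161 → 8060/161
APPEND 37: p_3 = 37·8060 + 801 = 299021, q_3 = 37·161 + 16 = 5973 → 299021/5973
APPEND 1: p_4 = 1·299021 + 8060 = 307081, q_4 = 1·5973 + 161 = 6134 → 307081/6134
APPEND 44: p_5 = 44·307081 + 299021 = 13810585, q_5 = 44·6134 + 5973 = 275869 → 13810585/275869
APPEND 25: p_6 = 25·13810585 + 307081 = 345571706, q_6 = 25·275869 + 6134 = 6902859 → 345571706/6902859
APPEND 19: p_7 = 19·345571706 + 13810585 = 6579672999, q_7 = 19·6902859 + 275869 = 131430190 → 6579672999/131430190
APPEND 10: p_8 = 10·6579672999 + 345571706 = 66142301696, q_8 = 10·131430190 + 6902859 = 1321204759 → 66142301696/1321204759
APPEND 34: p_9 = 34·66142301696 + 6579672999 = 2255417930663, q_9 = 34·1321204759 + 131430190 = 45052391996 → 2255417930663/45052391996
APPEND 46: p_10 = 46·2255417930663 + 66142301696 = 103815367112194, q_10 = 46·45052391996 + 1321204759 = 2073731236575 → 103815367112194/2073731236575
APPEND 12: p_11 = 12·103815367112194 + 2255417930663 = 1248039823276991, q_11 = 12·2073731236575 + 45052391996 = 24929827230896 → 1248039823276991/24929827230896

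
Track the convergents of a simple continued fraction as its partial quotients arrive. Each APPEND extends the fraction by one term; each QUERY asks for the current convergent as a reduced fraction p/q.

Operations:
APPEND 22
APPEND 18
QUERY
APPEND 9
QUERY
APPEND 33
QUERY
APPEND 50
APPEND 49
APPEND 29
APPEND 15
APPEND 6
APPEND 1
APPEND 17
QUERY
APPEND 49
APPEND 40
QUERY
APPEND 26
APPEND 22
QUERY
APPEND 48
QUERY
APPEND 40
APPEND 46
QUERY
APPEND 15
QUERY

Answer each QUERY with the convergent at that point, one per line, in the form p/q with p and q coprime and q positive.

397/18
3595/163
119032/5397
16073492788049/728784197357
31556121270252769/1430778164702357
18099004514132442233/820622415533728311
869573464332578235796/39427111929135732835
1601717302043926624443154/72623061692653435651541
24060560568236716628521383/1090923830489382497814826

APPEND 22: p_0 = 22·1 + 0 = 22, q_0 = 22·0 + 1 = 1 → 22/1
APPEND 18: p_1 = 18·22 + 1 = 397, q_1 = 18·1 + 0 = 18 → 397/18
APPEND 9: p_2 = 9·397 + 22 = 3595, q_2 = 9·18 + 1 = 163 → 3595/163
APPEND 33: p_3 = 33·3595 + 397 = 119032, q_3 = 33·163 + 18 = 5397 → 119032/5397
APPEND 50: p_4 = 50·119032 + 3595 = 5955195, q_4 = 50·5397 + 163 = 270013 → 5955195/270013
APPEND 49: p_5 = 49·5955195 + 119032 = 291923587, q_5 = 49·270013 + 5397 = 13236034 → 291923587/13236034
APPEND 29: p_6 = 29·291923587 + 5955195 = 8471739218, q_6 = 29·13236034 + 270013 = 384114999 → 8471739218/384114999
APPEND 15: p_7 = 15·8471739218 + 291923587 = 127368011857, q_7 = 15·384114999 + 13236034 = 5774961019 → 127368011857/5774961019
APPEND 6: p_8 = 6·127368011857 + 8471739218 = 772679810360, q_8 = 6·5774961019 + 384114999 = 35033881113 → 772679810360/35033881113
APPEND 1: p_9 = 1·772679810360 + 127368011857 = 900047822217, q_9 = 1·35033881113 + 5774961019 = 40808842132 → 900047822217/40808842132
APPEND 17: p_10 = 17·900047822217 + 772679810360 = 16073492788049, q_10 = 17·40808842132 + 35033881113 = 728784197357 → 16073492788049/728784197357
APPEND 49: p_11 = 49·16073492788049 + 900047822217 = 788501194436618, q_11 = 49·728784197357 + 40808842132 = 35751234512625 → 788501194436618/35751234512625
APPEND 40: p_12 = 40·788501194436618 + 16073492788049 = 31556121270252769, q_12 = 40·35751234512625 + 728784197357 = 1430778164702357 → 31556121270252769/1430778164702357
APPEND 26: p_13 = 26·31556121270252769 + 788501194436618 = 821247654221008612, q_13 = 26·1430778164702357 + 35751234512625 = 37235983516773907 → 821247654221008612/37235983516773907
APPEND 22: p_14 = 22·821247654221008612 + 31556121270252769 = 18099004514132442233, q_14 = 22·37235983516773907 + 1430778164702357 = 820622415533728311 → 18099004514132442233/820622415533728311
APPEND 48: p_15 = 48·18099004514132442233 + 821247654221008612 = 869573464332578235796, q_15 = 48·820622415533728311 + 37235983516773907 = 39427111929135732835 → 869573464332578235796/39427111929135732835
APPEND 40: p_16 = 40·869573464332578235796 + 18099004514132442233 = 34801037577817261874073, q_16 = 40·39427111929135732835 + 820622415533728311 = 1577905099580963041711 → 34801037577817261874073/1577905099580963041711
APPEND 46: p_17 = 46·34801037577817261874073 + 869573464332578235796 = 1601717302043926624443154, q_17 = 46·1577905099580963041711 + 39427111929135732835 = 72623061692653435651541 → 1601717302043926624443154/72623061692653435651541
APPEND 15: p_18 = 15·1601717302043926624443154 + 34801037577817261874073 = 24060560568236716628521383, q_18 = 15·72623061692653435651541 + 1577905099580963041711 = 1090923830489382497814826 → 24060560568236716628521383/1090923830489382497814826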